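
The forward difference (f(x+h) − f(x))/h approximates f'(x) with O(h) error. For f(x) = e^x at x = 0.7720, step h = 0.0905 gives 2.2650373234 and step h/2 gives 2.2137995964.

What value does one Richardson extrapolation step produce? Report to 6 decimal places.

2.162562

Method order is 1; weight 2^1 = 2.
Weighted: 4.4275991928 − 2.2650373234 = 2.1625618694
R = 2.1625618694/1 = 2.1625618694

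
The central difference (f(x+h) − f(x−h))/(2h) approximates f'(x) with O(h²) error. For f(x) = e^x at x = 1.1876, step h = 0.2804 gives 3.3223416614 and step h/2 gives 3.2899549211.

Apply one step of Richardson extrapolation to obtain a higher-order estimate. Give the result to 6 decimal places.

3.279159

Method order is 2; weight 2^2 = 4.
4·3.2899549211 − 3.3223416614 = 9.8374780230
9.8374780230 ÷ 3 = 3.2791593410
Correction |R − A(h/2)| = 1.080e-02; gap |A(h/2) − A(h)| = 3.239e-02.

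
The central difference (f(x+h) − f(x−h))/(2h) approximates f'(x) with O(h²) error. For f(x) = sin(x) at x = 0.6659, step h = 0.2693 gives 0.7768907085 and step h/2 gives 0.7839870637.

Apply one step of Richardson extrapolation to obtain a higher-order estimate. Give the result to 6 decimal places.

0.786353

Leading term ∝ h^2; use weight 4 = 2^2.
4*0.7839870637 = 3.1359482548; subtract 0.7768907085 → 2.3590575463
R = 2.3590575463/3 = 0.7863525154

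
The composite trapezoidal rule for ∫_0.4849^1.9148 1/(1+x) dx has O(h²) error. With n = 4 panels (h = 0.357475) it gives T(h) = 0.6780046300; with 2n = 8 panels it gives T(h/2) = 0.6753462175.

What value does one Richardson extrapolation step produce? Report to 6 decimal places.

0.674460

r = 2, so 2^r = 4.
4 × 0.6753462175 = 2.7013848700; 2.7013848700 − 0.6780046300 = 2.0233802400
Extrapolated: 2.0233802400 / 3 = 0.6744600800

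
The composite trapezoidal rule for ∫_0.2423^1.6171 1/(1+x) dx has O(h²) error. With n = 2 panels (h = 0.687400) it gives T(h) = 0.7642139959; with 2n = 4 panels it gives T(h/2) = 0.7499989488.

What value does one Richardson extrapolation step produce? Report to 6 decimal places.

Order 2 gives 2^r = 4 and 2^r − 1 = 3.
4·0.7499989488 − 0.7642139959 = 2.2357817993
Denominator 4 − 1 = 3.
So the Richardson estimate is 0.7452605998.

0.745261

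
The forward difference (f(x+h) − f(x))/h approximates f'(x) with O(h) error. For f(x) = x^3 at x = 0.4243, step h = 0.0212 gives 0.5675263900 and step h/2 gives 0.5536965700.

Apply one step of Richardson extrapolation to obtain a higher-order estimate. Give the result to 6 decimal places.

0.539867

The method has order 1: 2^1 = 2.
Difference of the inputs: 0.5536965700 − 0.5675263900 = -0.0138298200
Divide by 2^1 − 1 = 1: (-0.0138298200)/1 = -0.0138298200
R = A(h/2) + (A(h/2) − A(h))/1 = 0.5536965700 − 0.0138298200 = 0.5398667500
Shift from A(h/2): −0.0138298200.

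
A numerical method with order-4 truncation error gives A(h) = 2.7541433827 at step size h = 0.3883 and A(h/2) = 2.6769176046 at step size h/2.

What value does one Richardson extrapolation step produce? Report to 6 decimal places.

2.671769

With r = 4 the leading error scales as h^4, so the weight is 2^4 = 16.
Top: 16(2.6769176046) − (2.7541433827) = 40.0765382909
Denominator 16 − 1 = 15.
40.0765382909 ÷ 15 = 2.6717692194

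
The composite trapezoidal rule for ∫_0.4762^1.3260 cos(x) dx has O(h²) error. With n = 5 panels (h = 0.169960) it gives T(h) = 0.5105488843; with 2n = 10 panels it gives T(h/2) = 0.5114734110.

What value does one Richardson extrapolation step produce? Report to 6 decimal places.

Order 2 gives 2^r = 4 and 2^r − 1 = 3.
4·0.5114734110 − 0.5105488843 = 1.5353447597
Extrapolated: 1.5353447597 / 3 = 0.5117815866

0.511782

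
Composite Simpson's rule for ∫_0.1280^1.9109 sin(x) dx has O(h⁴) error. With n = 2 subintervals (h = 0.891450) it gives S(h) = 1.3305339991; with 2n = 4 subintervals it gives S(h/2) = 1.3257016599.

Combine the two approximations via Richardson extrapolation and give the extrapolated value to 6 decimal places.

With r = 4 the leading error scales as h^4, so the weight is 2^4 = 16.
2^4 × A(h/2) = 21.2112265584; minus A(h) gives 19.8806925593.
(16 × 1.3257016599 − 1.3305339991)/(16 − 1) = 1.3253795040

1.325380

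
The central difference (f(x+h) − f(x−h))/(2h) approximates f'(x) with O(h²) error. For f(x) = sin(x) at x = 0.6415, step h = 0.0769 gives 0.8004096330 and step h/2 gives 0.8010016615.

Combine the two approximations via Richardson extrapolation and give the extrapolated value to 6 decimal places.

r = 2, so 2^r = 4.
4×0.8010016615 = 3.2040066460; subtract 0.8004096330 → 2.4035970130
Denominator 4 − 1 = 3.
(4×0.8010016615 − 0.8004096330)/(4 − 1) = 0.8011990043

0.801199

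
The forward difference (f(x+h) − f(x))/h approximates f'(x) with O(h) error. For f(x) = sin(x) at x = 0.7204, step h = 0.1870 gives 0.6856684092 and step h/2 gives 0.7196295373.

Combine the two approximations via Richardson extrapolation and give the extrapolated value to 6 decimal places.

0.753591

Order 1 gives 2^r = 2 and 2^r − 1 = 1.
2^1 × A(h/2) = 1.4392590746; minus A(h) gives 0.7535906654.
R = 0.7535906654/1 = 0.7535906654
Gap between inputs: 3.396e-02; correction applied: +0.0339611281.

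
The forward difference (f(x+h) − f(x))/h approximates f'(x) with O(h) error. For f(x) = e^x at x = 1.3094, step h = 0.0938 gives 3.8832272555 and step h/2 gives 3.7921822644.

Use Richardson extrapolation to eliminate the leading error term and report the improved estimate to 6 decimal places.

r = 1: numerator weight 2, denominator 1.
Numerator 2·A(h/2) − A(h) = 2·3.7921822644 − 3.8832272555 = 3.7011372733
Denominator 2 − 1 = 1.
(2·3.7921822644 − 3.8832272555)/(2 − 1) = 3.7011372733

3.701137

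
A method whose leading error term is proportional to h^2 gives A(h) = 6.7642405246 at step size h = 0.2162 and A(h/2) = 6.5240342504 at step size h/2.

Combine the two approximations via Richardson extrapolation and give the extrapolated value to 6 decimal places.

6.443965

Leading term ∝ h^2; use weight 4 = 2^2.
2^2*A(h/2) = 26.0961370016; minus A(h) gives 19.3318964770.
(4*6.5240342504 − 6.7642405246)/(4 − 1) = 6.4439654923
Shift from A(h/2): −0.0800687581.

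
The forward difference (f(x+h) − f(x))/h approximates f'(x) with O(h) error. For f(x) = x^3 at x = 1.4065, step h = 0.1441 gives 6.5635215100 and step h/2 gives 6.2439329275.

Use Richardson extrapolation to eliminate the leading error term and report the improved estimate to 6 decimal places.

Leading term ∝ h^1; use weight 2 = 2^1.
Top: 2(6.2439329275) − (6.5635215100) = 5.9243443450
R = 5.9243443450/1 = 5.9243443450

5.924344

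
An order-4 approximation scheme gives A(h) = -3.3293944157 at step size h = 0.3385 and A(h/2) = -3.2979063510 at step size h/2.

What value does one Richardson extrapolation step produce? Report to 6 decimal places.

r = 4, so 2^r = 16.
Numerator 16·A(h/2) − A(h) = 16·(-3.2979063510) − (-3.3293944157) = -49.4371072003
Denominator 16 − 1 = 15.
(16·(-3.2979063510) − (-3.3293944157))/(16 − 1) = -3.2958071467

-3.295807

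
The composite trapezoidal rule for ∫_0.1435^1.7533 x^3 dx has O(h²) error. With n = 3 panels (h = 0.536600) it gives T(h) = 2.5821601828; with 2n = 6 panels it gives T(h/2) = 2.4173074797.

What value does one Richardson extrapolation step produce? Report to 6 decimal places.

r = 2, so 2^r = 4.
Weighted: 9.6692299188 − 2.5821601828 = 7.0870697360
Denominator 4 − 1 = 3.
Extrapolated: 7.0870697360 / 3 = 2.3623565787
Shift from A(h/2): −0.0549509010.

2.362357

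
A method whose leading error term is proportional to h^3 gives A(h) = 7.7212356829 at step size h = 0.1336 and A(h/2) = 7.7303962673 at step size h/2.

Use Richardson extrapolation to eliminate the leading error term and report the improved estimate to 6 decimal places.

7.731705

r = 3: numerator weight 8, denominator 7.
8*7.7303962673 = 61.8431701384; 61.8431701384 − 7.7212356829 = 54.1219344555
54.1219344555 ÷ 7 = 7.7317049222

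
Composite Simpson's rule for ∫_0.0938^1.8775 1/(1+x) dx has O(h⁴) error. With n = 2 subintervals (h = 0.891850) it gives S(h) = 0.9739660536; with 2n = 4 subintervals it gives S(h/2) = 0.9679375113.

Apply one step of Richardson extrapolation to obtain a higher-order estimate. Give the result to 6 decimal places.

Error is O(h^4); halving h shrinks it by 2^4 = 16.
16·0.9679375113 = 15.4870001808; 15.4870001808 − 0.9739660536 = 14.5130341272
Denominator 16 − 1 = 15.
(16·0.9679375113 − 0.9739660536)/(16 − 1) = 0.9675356085
Shift from A(h/2): −0.0004019028.

0.967536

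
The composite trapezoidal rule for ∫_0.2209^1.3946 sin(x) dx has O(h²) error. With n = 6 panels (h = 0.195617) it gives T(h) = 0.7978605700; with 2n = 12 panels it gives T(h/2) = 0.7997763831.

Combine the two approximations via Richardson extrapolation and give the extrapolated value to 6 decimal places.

0.800415

With r = 2 the leading error scales as h^2, so the weight is 2^2 = 4.
Top: 4(0.7997763831) − (0.7978605700) = 2.4012449624
2.4012449624 ÷ 3 = 0.8004149875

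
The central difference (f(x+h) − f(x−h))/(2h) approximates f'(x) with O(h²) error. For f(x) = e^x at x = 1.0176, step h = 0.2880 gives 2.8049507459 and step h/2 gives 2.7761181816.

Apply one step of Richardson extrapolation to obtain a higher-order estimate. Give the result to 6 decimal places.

The method has order 2: 2^2 = 4.
Numerator 4*A(h/2) − A(h) = 4*2.7761181816 − 2.8049507459 = 8.2995219805
Denominator 4 − 1 = 3.
(4*2.7761181816 − 2.8049507459)/(4 − 1) = 2.7665073268

2.766507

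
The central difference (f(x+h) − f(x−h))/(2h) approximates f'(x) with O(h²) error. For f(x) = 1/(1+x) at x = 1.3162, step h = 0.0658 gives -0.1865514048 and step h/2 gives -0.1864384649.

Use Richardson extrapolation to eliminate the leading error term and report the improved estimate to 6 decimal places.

Leading term ∝ h^2; use weight 4 = 2^2.
Numerator 4 × A(h/2) − A(h) = 4 × (-0.1864384649) − (-0.1865514048) = -0.5592024548
Denominator 4 − 1 = 3.
Result: -0.1864008183

-0.186401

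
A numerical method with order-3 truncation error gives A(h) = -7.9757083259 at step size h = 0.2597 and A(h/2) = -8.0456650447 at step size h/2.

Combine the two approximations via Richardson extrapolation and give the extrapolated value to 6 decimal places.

The method has order 3: 2^3 = 8.
8×(-8.0456650447) − (-7.9757083259) = -56.3896120317
Denominator 8 − 1 = 7.
(8×(-8.0456650447) − (-7.9757083259))/(8 − 1) = -8.0556588617
Shift from A(h/2): −0.0099938170.

-8.055659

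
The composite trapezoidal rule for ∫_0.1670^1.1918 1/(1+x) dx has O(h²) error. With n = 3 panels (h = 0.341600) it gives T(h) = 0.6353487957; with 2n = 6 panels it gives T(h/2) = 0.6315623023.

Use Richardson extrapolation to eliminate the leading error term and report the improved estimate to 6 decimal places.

The method has order 2: 2^2 = 4.
4 × 0.6315623023 = 2.5262492092; 2.5262492092 − 0.6353487957 = 1.8909004135
Divide by 2^2 − 1 = 3.
(4 × 0.6315623023 − 0.6353487957)/(4 − 1) = 0.6303001378
Shift from A(h/2): −0.0012621645.

0.630300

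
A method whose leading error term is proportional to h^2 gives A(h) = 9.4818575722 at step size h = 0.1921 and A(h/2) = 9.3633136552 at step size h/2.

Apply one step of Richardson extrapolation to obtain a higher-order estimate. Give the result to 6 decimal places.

Order 2 gives 2^r = 4 and 2^r − 1 = 3.
Weighted: 37.4532546208 − 9.4818575722 = 27.9713970486
Denominator 4 − 1 = 3.
Extrapolated: 27.9713970486 / 3 = 9.3237990162

9.323799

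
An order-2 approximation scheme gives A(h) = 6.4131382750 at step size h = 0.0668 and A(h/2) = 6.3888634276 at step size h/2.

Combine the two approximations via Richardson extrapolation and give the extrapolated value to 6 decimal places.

6.380772

With r = 2 the leading error scales as h^2, so the weight is 2^2 = 4.
4*6.3888634276 = 25.5554537104; 25.5554537104 − 6.4131382750 = 19.1423154354
Denominator 4 − 1 = 3.
Result: 6.3807718118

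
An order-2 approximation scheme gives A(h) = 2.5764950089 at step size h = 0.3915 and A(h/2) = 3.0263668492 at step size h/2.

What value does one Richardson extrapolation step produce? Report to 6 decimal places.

3.176324

The method has order 2: 2^2 = 4.
4×3.0263668492 − 2.5764950089 = 9.5289723879
9.5289723879 ÷ 3 = 3.1763241293
Correction |R − A(h/2)| = 1.500e-01; gap |A(h/2) − A(h)| = 4.499e-01.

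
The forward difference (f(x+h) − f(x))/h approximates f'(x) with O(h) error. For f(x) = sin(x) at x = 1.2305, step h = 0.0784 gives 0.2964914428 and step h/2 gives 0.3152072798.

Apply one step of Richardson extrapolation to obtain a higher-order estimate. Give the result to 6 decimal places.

Leading term ∝ h^1; use weight 2 = 2^1.
2×0.3152072798 = 0.6304145596; subtract 0.2964914428 → 0.3339231168
Extrapolated: 0.3339231168 / 1 = 0.3339231168
Shift from A(h/2): +0.0187158370.

0.333923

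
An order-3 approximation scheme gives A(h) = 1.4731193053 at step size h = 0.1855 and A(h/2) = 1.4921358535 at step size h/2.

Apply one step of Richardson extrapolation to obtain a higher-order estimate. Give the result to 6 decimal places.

With r = 3 the leading error scales as h^3, so the weight is 2^3 = 8.
Numerator 8·A(h/2) − A(h) = 8·1.4921358535 − 1.4731193053 = 10.4639675227
Denominator 8 − 1 = 7.
10.4639675227 ÷ 7 = 1.4948525032

1.494853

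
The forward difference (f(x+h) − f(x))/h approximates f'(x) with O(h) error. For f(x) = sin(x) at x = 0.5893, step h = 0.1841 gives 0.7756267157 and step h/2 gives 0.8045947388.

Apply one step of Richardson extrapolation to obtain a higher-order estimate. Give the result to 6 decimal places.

Error is O(h^1); halving h shrinks it by 2^1 = 2.
2^1×A(h/2) = 1.6091894776; minus A(h) gives 0.8335627619.
Divide by 2^1 − 1 = 1.
0.8335627619 ÷ 1 = 0.8335627619

0.833563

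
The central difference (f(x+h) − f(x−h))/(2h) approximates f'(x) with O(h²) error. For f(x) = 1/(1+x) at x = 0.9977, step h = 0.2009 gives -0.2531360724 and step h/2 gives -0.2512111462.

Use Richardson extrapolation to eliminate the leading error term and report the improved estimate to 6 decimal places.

r = 2: numerator weight 4, denominator 3.
4*(-0.2512111462) − (-0.2531360724) = -0.7517085124
R = (-0.7517085124)/3 = -0.2505695041

-0.250570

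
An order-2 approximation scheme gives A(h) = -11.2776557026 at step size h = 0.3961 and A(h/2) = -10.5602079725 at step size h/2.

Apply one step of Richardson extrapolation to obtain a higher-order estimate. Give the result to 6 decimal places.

-10.321059

Error is O(h^2); halving h shrinks it by 2^2 = 4.
4·(-10.5602079725) = -42.2408318900; (-42.2408318900) − (-11.2776557026) = -30.9631761874
(4·(-10.5602079725) − (-11.2776557026))/(4 − 1) = -10.3210587291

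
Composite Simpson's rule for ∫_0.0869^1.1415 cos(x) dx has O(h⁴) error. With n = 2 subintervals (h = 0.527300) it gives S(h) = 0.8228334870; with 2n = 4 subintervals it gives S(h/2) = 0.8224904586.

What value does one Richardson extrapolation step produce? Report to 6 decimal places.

Order 4 gives 2^r = 16 and 2^r − 1 = 15.
16*0.8224904586 − 0.8228334870 = 12.3370138506
Denominator 16 − 1 = 15.
Extrapolated: 12.3370138506 / 15 = 0.8224675900
Gap between inputs: 3.430e-04; correction applied: −0.0000228686.

0.822468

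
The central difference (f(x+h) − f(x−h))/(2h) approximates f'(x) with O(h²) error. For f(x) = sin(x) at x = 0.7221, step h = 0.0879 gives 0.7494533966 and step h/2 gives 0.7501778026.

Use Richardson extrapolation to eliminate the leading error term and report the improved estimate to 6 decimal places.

0.750419

The method has order 2: 2^2 = 4.
4×0.7501778026 − 0.7494533966 = 2.2512578138
Divide by 2^2 − 1 = 3.
2.2512578138 ÷ 3 = 0.7504192713
Shift from A(h/2): +0.0002414687.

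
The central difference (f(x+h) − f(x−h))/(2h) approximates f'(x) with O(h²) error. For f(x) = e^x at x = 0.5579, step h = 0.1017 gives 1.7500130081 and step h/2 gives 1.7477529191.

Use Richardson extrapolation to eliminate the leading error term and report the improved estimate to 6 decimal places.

1.747000

The method has order 2: 2^2 = 4.
Weighted: 6.9910116764 − 1.7500130081 = 5.2409986683
Extrapolated: 5.2409986683 / 3 = 1.7469995561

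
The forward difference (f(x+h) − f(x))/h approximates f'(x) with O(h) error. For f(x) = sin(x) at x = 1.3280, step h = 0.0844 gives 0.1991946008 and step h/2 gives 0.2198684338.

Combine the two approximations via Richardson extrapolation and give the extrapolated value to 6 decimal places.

r = 1: numerator weight 2, denominator 1.
2×0.2198684338 − 0.1991946008 = 0.2405422668
(2×0.2198684338 − 0.1991946008)/(2 − 1) = 0.2405422668

0.240542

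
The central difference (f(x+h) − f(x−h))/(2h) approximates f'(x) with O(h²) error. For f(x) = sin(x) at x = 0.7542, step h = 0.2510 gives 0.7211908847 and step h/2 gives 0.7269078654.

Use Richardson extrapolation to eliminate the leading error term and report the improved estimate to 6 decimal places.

r = 2, so 2^r = 4.
Weighted: 2.9076314616 − 0.7211908847 = 2.1864405769
(4 × 0.7269078654 − 0.7211908847)/(4 − 1) = 0.7288135256

0.728814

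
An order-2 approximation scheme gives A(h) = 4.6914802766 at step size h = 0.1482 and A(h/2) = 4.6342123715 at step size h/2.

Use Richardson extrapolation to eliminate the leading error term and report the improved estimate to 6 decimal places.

Error is O(h^2); halving h shrinks it by 2^2 = 4.
Top: 4(4.6342123715) − (4.6914802766) = 13.8453692094
R = 13.8453692094/3 = 4.6151230698

4.615123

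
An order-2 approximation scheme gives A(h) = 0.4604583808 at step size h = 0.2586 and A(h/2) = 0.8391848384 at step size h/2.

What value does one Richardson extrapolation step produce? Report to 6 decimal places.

0.965427

Method order is 2; weight 2^2 = 4.
Difference of the inputs: 0.8391848384 − 0.4604583808 = 0.3787264576
Correction (A(h/2) − A(h))/(4 − 1) = 0.3787264576/3 = 0.1262421525
R = A(h/2) + (A(h/2) − A(h))/3 = 0.8391848384 + 0.1262421525 = 0.9654269909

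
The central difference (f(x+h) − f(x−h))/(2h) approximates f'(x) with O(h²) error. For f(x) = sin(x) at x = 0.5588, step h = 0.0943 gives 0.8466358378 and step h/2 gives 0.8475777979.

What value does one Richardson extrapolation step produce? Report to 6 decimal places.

0.847892

r = 2, so 2^r = 4.
Weighted: 3.3903111916 − 0.8466358378 = 2.5436753538
(4·0.8475777979 − 0.8466358378)/(4 − 1) = 0.8478917846
Gap between inputs: 9.420e-04; correction applied: +0.0003139867.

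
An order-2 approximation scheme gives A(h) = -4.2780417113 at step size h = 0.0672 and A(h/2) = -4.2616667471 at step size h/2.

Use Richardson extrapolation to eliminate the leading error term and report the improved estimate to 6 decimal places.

r = 2: numerator weight 4, denominator 3.
A(h/2) − A(h) = -4.2616667471 − (-4.2780417113) = 0.0163749642
Divide by 2^2 − 1 = 3: 0.0163749642/3 = 0.0054583214
R = -4.2616667471 + 0.0054583214 = -4.2562084257
Correction |R − A(h/2)| = 5.458e-03; gap |A(h/2) − A(h)| = 1.637e-02.

-4.256208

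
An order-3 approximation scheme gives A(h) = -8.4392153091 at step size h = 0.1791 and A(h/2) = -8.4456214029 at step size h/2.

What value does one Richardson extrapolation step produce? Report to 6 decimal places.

Order 3 gives 2^r = 8 and 2^r − 1 = 7.
2^3*A(h/2) = -67.5649712232; minus A(h) gives -59.1257559141.
Divide by 2^3 − 1 = 7.
R = (-59.1257559141)/7 = -8.4465365592

-8.446537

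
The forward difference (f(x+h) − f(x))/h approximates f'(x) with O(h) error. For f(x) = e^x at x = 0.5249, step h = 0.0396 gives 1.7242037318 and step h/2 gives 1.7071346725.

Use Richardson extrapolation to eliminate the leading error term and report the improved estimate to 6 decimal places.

1.690066

Method order is 1; weight 2^1 = 2.
Difference of the inputs: 1.7071346725 − 1.7242037318 = -0.0170690593
Correction (A(h/2) − A(h))/(2 − 1) = (-0.0170690593)/1 = -0.0170690593
R = A(h/2) + (A(h/2) − A(h))/1 = 1.7071346725 − 0.0170690593 = 1.6900656132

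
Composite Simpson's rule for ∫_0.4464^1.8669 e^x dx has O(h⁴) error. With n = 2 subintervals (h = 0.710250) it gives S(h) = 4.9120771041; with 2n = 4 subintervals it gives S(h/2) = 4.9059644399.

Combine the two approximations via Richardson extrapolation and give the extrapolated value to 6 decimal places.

4.905557

r = 4, so 2^r = 16.
16·4.9059644399 = 78.4954310384; 78.4954310384 − 4.9120771041 = 73.5833539343
73.5833539343 ÷ 15 = 4.9055569290
Gap between inputs: 6.113e-03; correction applied: −0.0004075109.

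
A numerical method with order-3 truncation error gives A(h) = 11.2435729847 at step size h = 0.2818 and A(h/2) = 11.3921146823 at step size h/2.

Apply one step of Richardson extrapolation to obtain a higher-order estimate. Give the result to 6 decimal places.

11.413335

Error is O(h^3); halving h shrinks it by 2^3 = 8.
8×11.3921146823 = 91.1369174584; 91.1369174584 − 11.2435729847 = 79.8933444737
(8×11.3921146823 − 11.2435729847)/(8 − 1) = 11.4133349248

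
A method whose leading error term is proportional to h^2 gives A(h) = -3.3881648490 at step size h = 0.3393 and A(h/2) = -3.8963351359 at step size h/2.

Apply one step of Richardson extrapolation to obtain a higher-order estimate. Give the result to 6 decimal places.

-4.065725

Order 2 gives 2^r = 4 and 2^r − 1 = 3.
4×(-3.8963351359) = -15.5853405436; (-15.5853405436) − (-3.3881648490) = -12.1971756946
(-12.1971756946) ÷ 3 = -4.0657252315
Gap between inputs: 5.082e-01; correction applied: −0.1693900956.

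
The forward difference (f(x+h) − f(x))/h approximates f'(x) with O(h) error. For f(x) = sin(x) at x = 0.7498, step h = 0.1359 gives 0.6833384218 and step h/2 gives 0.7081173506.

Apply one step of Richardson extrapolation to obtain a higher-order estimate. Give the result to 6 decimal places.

0.732896

Method order is 1; weight 2^1 = 2.
2^1*A(h/2) = 1.4162347012; minus A(h) gives 0.7328962794.
Extrapolated: 0.7328962794 / 1 = 0.7328962794
Correction |R − A(h/2)| = 2.478e-02; gap |A(h/2) − A(h)| = 2.478e-02.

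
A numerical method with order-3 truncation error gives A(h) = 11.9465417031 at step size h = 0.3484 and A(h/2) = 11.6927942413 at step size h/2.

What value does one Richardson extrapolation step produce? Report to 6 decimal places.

Method order is 3; weight 2^3 = 8.
Top: 8(11.6927942413) − (11.9465417031) = 81.5958122273
R = 81.5958122273/7 = 11.6565446039
Gap between inputs: 2.537e-01; correction applied: −0.0362496374.

11.656545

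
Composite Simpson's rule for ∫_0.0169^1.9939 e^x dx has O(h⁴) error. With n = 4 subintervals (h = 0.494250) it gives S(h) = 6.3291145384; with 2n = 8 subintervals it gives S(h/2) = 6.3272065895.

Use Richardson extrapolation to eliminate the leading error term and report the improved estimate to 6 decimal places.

Leading term ∝ h^4; use weight 16 = 2^4.
Weighted: 101.2353054320 − 6.3291145384 = 94.9061908936
R = 94.9061908936/15 = 6.3270793929

6.327079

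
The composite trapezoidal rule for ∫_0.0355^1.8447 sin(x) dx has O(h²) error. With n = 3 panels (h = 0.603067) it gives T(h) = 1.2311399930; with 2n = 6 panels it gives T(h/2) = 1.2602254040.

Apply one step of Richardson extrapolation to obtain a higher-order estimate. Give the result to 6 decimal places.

1.269921

The method has order 2: 2^2 = 4.
Numerator 4 × A(h/2) − A(h) = 4 × 1.2602254040 − 1.2311399930 = 3.8097616230
R = 3.8097616230/3 = 1.2699205410
Shift from A(h/2): +0.0096951370.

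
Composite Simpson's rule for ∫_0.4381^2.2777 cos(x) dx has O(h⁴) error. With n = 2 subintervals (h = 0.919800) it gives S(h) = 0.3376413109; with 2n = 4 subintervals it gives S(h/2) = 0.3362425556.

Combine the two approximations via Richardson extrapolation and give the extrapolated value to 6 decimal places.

Order 4 gives 2^r = 16 and 2^r − 1 = 15.
2^4·A(h/2) = 5.3798808896; minus A(h) gives 5.0422395787.
(16·0.3362425556 − 0.3376413109)/(16 − 1) = 0.3361493052

0.336149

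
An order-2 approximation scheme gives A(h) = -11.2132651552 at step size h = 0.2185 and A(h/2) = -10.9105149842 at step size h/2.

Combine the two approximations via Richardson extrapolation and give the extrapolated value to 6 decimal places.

Order 2 gives 2^r = 4 and 2^r − 1 = 3.
Numerator 4*A(h/2) − A(h) = 4*(-10.9105149842) − (-11.2132651552) = -32.4287947816
Denominator 4 − 1 = 3.
Result: -10.8095982605
Shift from A(h/2): +0.1009167237.

-10.809598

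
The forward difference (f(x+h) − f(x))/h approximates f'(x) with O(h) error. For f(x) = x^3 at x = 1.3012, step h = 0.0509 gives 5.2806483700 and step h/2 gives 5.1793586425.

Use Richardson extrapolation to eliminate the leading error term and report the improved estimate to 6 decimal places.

5.078069

Error is O(h^1); halving h shrinks it by 2^1 = 2.
Numerator 2·A(h/2) − A(h) = 2·5.1793586425 − 5.2806483700 = 5.0780689150
Extrapolated: 5.0780689150 / 1 = 5.0780689150
Shift from A(h/2): −0.1012897275.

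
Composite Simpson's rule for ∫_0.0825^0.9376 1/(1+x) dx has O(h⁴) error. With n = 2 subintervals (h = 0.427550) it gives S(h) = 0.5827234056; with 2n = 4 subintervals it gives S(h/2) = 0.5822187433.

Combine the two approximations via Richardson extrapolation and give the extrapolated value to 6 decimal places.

The method has order 4: 2^4 = 16.
Weighted: 9.3154998928 − 0.5827234056 = 8.7327764872
Divide by 2^4 − 1 = 15.
Extrapolated: 8.7327764872 / 15 = 0.5821850991
Shift from A(h/2): −0.0000336442.

0.582185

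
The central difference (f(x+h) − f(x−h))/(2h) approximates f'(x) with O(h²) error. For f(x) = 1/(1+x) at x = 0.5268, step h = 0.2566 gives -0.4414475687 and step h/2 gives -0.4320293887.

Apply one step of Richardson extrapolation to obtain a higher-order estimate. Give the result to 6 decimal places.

-0.428890

Method order is 2; weight 2^2 = 4.
Weighted: (-1.7281175548) − (-0.4414475687) = -1.2866699861
Divide by 2^2 − 1 = 3.
(4·(-0.4320293887) − (-0.4414475687))/(4 − 1) = -0.4288899954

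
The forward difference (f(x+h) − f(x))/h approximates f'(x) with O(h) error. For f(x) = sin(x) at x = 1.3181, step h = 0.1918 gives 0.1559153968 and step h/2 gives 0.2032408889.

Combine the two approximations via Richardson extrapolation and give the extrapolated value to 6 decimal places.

Method order is 1; weight 2^1 = 2.
Weighted: 0.4064817778 − 0.1559153968 = 0.2505663810
0.2505663810 ÷ 1 = 0.2505663810
Gap between inputs: 4.733e-02; correction applied: +0.0473254921.

0.250566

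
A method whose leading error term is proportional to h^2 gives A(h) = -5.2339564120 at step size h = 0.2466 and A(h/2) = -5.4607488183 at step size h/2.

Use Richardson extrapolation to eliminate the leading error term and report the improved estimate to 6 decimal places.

r = 2, so 2^r = 4.
Numerator 4*A(h/2) − A(h) = 4*(-5.4607488183) − (-5.2339564120) = -16.6090388612
(-16.6090388612) ÷ 3 = -5.5363462871

-5.536346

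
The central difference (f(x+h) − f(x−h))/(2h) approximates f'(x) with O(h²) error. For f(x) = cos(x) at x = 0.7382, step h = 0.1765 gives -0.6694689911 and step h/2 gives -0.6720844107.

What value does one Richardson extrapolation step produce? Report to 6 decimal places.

r = 2, so 2^r = 4.
Numerator 4·A(h/2) − A(h) = 4·(-0.6720844107) − (-0.6694689911) = -2.0188686517
Denominator 4 − 1 = 3.
Extrapolated: (-2.0188686517) / 3 = -0.6729562172

-0.672956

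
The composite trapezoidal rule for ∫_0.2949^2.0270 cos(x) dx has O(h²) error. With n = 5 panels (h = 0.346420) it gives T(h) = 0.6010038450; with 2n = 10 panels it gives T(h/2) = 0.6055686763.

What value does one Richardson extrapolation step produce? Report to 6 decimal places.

With r = 2 the leading error scales as h^2, so the weight is 2^2 = 4.
4×0.6055686763 − 0.6010038450 = 1.8212708602
Denominator 4 − 1 = 3.
1.8212708602 ÷ 3 = 0.6070902867

0.607090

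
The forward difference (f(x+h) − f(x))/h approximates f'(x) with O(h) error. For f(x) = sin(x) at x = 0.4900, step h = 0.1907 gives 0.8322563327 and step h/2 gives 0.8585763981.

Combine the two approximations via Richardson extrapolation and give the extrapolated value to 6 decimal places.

Error is O(h^1); halving h shrinks it by 2^1 = 2.
Top: 2(0.8585763981) − (0.8322563327) = 0.8848964635
Extrapolated: 0.8848964635 / 1 = 0.8848964635
Correction |R − A(h/2)| = 2.632e-02; gap |A(h/2) − A(h)| = 2.632e-02.

0.884896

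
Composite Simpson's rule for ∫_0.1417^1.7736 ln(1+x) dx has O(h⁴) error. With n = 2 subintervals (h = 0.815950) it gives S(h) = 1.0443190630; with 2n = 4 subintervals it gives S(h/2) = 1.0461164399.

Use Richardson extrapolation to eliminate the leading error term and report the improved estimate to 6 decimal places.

The method has order 4: 2^4 = 16.
Weighted: 16.7378630384 − 1.0443190630 = 15.6935439754
Denominator 16 − 1 = 15.
R = 15.6935439754/15 = 1.0462362650

1.046236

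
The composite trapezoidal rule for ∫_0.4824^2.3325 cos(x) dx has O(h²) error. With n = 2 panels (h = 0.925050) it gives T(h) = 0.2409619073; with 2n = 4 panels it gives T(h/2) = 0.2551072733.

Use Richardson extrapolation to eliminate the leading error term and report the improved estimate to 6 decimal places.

Error is O(h^2); halving h shrinks it by 2^2 = 4.
Numerator 4×A(h/2) − A(h) = 4×0.2551072733 − 0.2409619073 = 0.7794671859
(4×0.2551072733 − 0.2409619073)/(4 − 1) = 0.2598223953
Correction |R − A(h/2)| = 4.715e-03; gap |A(h/2) − A(h)| = 1.415e-02.

0.259822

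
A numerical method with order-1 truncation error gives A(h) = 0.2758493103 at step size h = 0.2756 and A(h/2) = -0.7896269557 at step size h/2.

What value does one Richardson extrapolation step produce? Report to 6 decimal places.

r = 1: numerator weight 2, denominator 1.
A(h/2) − A(h) = -0.7896269557 − 0.2758493103 = -1.0654762660
Correction (A(h/2) − A(h))/(2 − 1) = (-1.0654762660)/1 = -1.0654762660
R = A(h/2) + (A(h/2) − A(h))/1 = -0.7896269557 − 1.0654762660 = -1.8551032217

-1.855103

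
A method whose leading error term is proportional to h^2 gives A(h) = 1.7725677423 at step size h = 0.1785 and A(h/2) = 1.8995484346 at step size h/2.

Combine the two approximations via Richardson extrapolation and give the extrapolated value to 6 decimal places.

The method has order 2: 2^2 = 4.
Top: 4(1.8995484346) − (1.7725677423) = 5.8256259961
5.8256259961 ÷ 3 = 1.9418753320

1.941875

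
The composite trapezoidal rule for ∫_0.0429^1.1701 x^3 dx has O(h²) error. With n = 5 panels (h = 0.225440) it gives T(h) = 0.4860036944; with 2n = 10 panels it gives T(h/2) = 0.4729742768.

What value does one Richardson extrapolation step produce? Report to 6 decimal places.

Method order is 2; weight 2^2 = 4.
2^2·A(h/2) = 1.8918971072; minus A(h) gives 1.4058934128.
(4·0.4729742768 − 0.4860036944)/(4 − 1) = 0.4686311376

0.468631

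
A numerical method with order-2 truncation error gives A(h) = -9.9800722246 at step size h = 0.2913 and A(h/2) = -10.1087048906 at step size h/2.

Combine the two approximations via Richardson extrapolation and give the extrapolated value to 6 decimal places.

Error is O(h^2); halving h shrinks it by 2^2 = 4.
Numerator 4 × A(h/2) − A(h) = 4 × (-10.1087048906) − (-9.9800722246) = -30.4547473378
Divide by 2^2 − 1 = 3.
(-30.4547473378) ÷ 3 = -10.1515824459
Correction |R − A(h/2)| = 4.288e-02; gap |A(h/2) − A(h)| = 1.286e-01.

-10.151582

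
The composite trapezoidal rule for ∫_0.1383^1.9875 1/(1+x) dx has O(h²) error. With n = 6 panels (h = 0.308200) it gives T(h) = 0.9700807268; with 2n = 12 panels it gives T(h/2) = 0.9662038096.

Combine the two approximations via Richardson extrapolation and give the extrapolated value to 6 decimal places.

The method has order 2: 2^2 = 4.
A(h/2) − A(h) = 0.9662038096 − 0.9700807268 = -0.0038769172
Divide by 2^2 − 1 = 3: (-0.0038769172)/3 = -0.0012923057
R = A(h/2) + (A(h/2) − A(h))/3 = 0.9662038096 − 0.0012923057 = 0.9649115039
Shift from A(h/2): −0.0012923057.

0.964912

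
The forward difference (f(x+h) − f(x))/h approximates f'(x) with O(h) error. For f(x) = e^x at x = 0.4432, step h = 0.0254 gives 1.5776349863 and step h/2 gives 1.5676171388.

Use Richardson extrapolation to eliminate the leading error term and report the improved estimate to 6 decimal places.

Leading term ∝ h^1; use weight 2 = 2^1.
2^1×A(h/2) = 3.1352342776; minus A(h) gives 1.5575992913.
Extrapolated: 1.5575992913 / 1 = 1.5575992913
Shift from A(h/2): −0.0100178475.

1.557599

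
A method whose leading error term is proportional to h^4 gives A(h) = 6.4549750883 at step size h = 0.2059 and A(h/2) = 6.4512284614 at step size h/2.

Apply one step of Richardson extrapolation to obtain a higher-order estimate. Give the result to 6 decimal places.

6.450979

r = 4, so 2^r = 16.
2^4 × A(h/2) = 103.2196553824; minus A(h) gives 96.7646802941.
Extrapolated: 96.7646802941 / 15 = 6.4509786863
Correction |R − A(h/2)| = 2.498e-04; gap |A(h/2) − A(h)| = 3.747e-03.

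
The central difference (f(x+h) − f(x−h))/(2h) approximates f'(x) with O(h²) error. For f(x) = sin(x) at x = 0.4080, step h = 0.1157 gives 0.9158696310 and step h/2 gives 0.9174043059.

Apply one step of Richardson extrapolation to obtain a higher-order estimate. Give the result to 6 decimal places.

0.917916

Order 2 gives 2^r = 4 and 2^r − 1 = 3.
4 × 0.9174043059 = 3.6696172236; 3.6696172236 − 0.9158696310 = 2.7537475926
Denominator 4 − 1 = 3.
So the Richardson estimate is 0.9179158642.
Correction |R − A(h/2)| = 5.116e-04; gap |A(h/2) − A(h)| = 1.535e-03.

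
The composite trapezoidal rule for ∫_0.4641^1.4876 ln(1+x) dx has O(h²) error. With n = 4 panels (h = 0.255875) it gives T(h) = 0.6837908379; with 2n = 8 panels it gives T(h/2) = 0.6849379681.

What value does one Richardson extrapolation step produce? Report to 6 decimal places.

0.685320

With r = 2 the leading error scales as h^2, so the weight is 2^2 = 4.
Top: 4(0.6849379681) − (0.6837908379) = 2.0559610345
R = 2.0559610345/3 = 0.6853203448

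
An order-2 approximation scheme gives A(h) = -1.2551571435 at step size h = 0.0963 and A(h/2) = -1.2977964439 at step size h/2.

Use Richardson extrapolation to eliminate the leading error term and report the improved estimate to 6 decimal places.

-1.312010

The method has order 2: 2^2 = 4.
4*(-1.2977964439) = -5.1911857756; (-5.1911857756) − (-1.2551571435) = -3.9360286321
(4*(-1.2977964439) − (-1.2551571435))/(4 − 1) = -1.3120095440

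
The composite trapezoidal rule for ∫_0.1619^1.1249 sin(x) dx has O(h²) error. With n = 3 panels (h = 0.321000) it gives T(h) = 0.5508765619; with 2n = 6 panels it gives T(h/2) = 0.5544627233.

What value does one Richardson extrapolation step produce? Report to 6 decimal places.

The method has order 2: 2^2 = 4.
4*0.5544627233 = 2.2178508932; subtract 0.5508765619 → 1.6669743313
(4*0.5544627233 − 0.5508765619)/(4 − 1) = 0.5556581104
Correction |R − A(h/2)| = 1.195e-03; gap |A(h/2) − A(h)| = 3.586e-03.

0.555658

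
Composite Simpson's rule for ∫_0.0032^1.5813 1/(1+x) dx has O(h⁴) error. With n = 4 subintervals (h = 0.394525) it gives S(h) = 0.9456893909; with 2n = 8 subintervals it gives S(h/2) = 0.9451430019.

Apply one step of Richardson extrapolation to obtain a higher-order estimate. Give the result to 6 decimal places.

With r = 4 the leading error scales as h^4, so the weight is 2^4 = 16.
16 × 0.9451430019 − 0.9456893909 = 14.1765986395
Denominator 16 − 1 = 15.
Extrapolated: 14.1765986395 / 15 = 0.9451065760
Correction |R − A(h/2)| = 3.643e-05; gap |A(h/2) − A(h)| = 5.464e-04.

0.945107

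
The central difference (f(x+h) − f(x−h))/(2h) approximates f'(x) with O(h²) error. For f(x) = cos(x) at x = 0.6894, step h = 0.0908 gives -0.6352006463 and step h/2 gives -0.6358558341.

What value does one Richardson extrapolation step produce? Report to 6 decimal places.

r = 2, so 2^r = 4.
2^2 × A(h/2) = -2.5434233364; minus A(h) gives -1.9082226901.
Extrapolated: (-1.9082226901) / 3 = -0.6360742300
Gap between inputs: 6.552e-04; correction applied: −0.0002183959.

-0.636074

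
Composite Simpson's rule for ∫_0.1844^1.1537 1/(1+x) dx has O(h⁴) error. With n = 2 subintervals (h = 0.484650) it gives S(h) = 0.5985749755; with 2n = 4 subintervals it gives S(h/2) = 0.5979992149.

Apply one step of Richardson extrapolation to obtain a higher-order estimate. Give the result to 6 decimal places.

0.597961

r = 4: numerator weight 16, denominator 15.
16×0.5979992149 − 0.5985749755 = 8.9694124629
8.9694124629 ÷ 15 = 0.5979608309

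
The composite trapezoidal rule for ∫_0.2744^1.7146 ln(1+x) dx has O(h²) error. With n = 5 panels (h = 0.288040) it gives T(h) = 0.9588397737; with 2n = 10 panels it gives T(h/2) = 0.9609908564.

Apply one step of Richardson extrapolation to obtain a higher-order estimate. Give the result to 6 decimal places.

r = 2: numerator weight 4, denominator 3.
2^2 × A(h/2) = 3.8439634256; minus A(h) gives 2.8851236519.
Divide by 2^2 − 1 = 3.
(4 × 0.9609908564 − 0.9588397737)/(4 − 1) = 0.9617078840

0.961708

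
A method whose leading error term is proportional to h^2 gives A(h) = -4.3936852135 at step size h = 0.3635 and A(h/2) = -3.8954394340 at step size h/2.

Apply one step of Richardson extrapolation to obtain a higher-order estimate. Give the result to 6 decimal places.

Order 2 gives 2^r = 4 and 2^r − 1 = 3.
4 × (-3.8954394340) = -15.5817577360; subtract (-4.3936852135) → -11.1880725225
Divide by 2^2 − 1 = 3.
So the Richardson estimate is -3.7293575075.

-3.729358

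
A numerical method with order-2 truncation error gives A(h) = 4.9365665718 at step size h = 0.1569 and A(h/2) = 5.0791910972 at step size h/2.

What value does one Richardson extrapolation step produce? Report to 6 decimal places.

5.126733

Leading term ∝ h^2; use weight 4 = 2^2.
Numerator 4*A(h/2) − A(h) = 4*5.0791910972 − 4.9365665718 = 15.3801978170
(4*5.0791910972 − 4.9365665718)/(4 − 1) = 5.1267326057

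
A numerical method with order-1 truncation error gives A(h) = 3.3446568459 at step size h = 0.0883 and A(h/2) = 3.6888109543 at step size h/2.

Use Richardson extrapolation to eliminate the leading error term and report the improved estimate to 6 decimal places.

4.032965

Leading term ∝ h^1; use weight 2 = 2^1.
Top: 2(3.6888109543) − (3.3446568459) = 4.0329650627
Denominator 2 − 1 = 1.
Result: 4.0329650627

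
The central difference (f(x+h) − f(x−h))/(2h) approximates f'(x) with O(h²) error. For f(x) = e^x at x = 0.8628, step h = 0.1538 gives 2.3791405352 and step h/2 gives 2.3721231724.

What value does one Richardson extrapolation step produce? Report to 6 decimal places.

2.369784

Error is O(h^2); halving h shrinks it by 2^2 = 4.
2^2·A(h/2) = 9.4884926896; minus A(h) gives 7.1093521544.
R = 7.1093521544/3 = 2.3697840515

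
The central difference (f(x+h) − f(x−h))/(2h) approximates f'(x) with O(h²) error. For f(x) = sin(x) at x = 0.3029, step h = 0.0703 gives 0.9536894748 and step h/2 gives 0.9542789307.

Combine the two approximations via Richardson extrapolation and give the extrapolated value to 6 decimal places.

0.954475

Leading term ∝ h^2; use weight 4 = 2^2.
Top: 4(0.9542789307) − (0.9536894748) = 2.8634262480
R = 2.8634262480/3 = 0.9544754160
Shift from A(h/2): +0.0001964853.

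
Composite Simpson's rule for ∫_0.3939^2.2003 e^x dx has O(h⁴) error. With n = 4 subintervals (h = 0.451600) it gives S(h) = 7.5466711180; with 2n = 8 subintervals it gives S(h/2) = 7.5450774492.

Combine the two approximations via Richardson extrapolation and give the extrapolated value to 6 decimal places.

7.544971

Order 4 gives 2^r = 16 and 2^r − 1 = 15.
A(h/2) − A(h) = 7.5450774492 − 7.5466711180 = -0.0015936688
Correction (A(h/2) − A(h))/(16 − 1) = (-0.0015936688)/15 = -0.0001062446
R = 7.5450774492 − 0.0001062446 = 7.5449712046
Correction |R − A(h/2)| = 1.062e-04; gap |A(h/2) − A(h)| = 1.594e-03.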